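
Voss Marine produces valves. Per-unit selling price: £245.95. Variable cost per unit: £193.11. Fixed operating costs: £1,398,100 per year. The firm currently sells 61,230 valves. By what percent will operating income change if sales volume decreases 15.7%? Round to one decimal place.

Total contribution margin = 61,230 × £52.84 = £3,235,393.20.
Operating income = contribution − fixed costs = £3,235,393.20 − £1,398,100 = £1,837,293.20.
So DOL = total CM / EBIT = £3,235,393.20 / £1,837,293.20 = 1.7610.
So EBIT moves 1.7610 × (-15.7%) = -27.6%.

-27.6%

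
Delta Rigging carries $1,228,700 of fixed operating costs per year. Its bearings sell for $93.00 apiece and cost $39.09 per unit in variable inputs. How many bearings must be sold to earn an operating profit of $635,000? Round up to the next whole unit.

34,571 bearings

Contribution margin per unit = $93.00 − $39.09 = $53.91.
Need Q such that Q × $53.91 − $1,228,700 = $635,000, i.e. Q = $1,863,700 / $53.91 = 34,570.58 → 34,571.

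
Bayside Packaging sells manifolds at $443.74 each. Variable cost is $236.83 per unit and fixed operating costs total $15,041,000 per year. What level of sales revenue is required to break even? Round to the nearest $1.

Contribution margin per unit = $443.74 − $236.83 = $206.91, a CM ratio of $206.91 ÷ $443.74 = 0.4663.
Break-even sales = FC ÷ CM ratio = $15,041,000 × $443.74 / $206.91 = $32,256,988.

$32,256,988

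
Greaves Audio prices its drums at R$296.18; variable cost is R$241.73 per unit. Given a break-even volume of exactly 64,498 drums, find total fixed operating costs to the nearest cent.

R$3,511,916.10

Contribution margin per unit = R$296.18 − R$241.73 = R$54.45.
Fixed costs = break-even units × CM = 64,498 × R$54.45 = R$3,511,916.10.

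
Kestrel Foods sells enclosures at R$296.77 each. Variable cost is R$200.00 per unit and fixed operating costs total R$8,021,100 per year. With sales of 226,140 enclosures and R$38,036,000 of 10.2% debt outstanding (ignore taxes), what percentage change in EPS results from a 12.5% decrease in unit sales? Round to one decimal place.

At 226,140 units, contribution = 226,140 × R$96.77 = R$21,883,567.80.
Operating income = contribution − fixed costs = R$21,883,567.80 − R$8,021,100 = R$13,862,467.80.
After interest of R$3,879,672.00, pre-tax earnings = R$9,982,795.80.
Degree of combined leverage = contribution ÷ (EBIT − I) = R$21,883,567.80 ÷ R$9,982,795.80 = 2.1921.
%ΔEPS = DCL × %ΔSales = 2.1921 × -12.5% = -27.4%.

-27.4%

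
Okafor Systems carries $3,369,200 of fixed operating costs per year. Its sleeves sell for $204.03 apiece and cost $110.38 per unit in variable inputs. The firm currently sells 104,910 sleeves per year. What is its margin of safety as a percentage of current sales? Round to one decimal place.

Unit CM = price − variable cost = $204.03 − $110.38 = $93.65. Break-even units = $3,369,200 ÷ $93.65 = 35,976.51; break-even revenue = 35,976.51 × $204.03 = $7,340,286.98.
Current sales = 104,910 × $204.03 = $21,404,787.30.
Margin of safety = ($21,404,787.30 − $7,340,286.98) ÷ $21,404,787.30 = 65.7%.

65.7%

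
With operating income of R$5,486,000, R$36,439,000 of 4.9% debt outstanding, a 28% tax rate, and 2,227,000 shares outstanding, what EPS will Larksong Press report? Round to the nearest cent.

Pre-tax income = R$5,486,000 − R$1,785,511.00 = R$3,700,489.00.
Net income = R$3,700,489.00 × (1 − 0.28) = R$2,664,352.08.
EPS = R$2,664,352.08 ÷ 2,227,000 = R$1.20.

R$1.20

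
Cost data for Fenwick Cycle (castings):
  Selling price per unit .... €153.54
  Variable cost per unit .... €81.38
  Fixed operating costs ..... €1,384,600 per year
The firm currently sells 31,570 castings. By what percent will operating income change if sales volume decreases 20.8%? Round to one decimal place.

-53.0%

At 31,570 units, contribution = 31,570 × €72.16 = €2,278,091.20.
Subtracting fixed costs: EBIT = €2,278,091.20 − €1,384,600 = €893,491.20.
So DOL = total CM / EBIT = €2,278,091.20 / €893,491.20 = 2.5497.
So EBIT moves 2.5497 × (-20.8%) = -53.0%.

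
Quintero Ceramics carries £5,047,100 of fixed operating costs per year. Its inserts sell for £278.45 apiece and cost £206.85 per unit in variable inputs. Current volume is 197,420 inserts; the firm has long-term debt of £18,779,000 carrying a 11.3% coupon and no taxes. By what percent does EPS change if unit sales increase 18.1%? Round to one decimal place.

Total contribution margin = 197,420 × £71.60 = £14,135,272.00.
Operating income = contribution − fixed costs = £14,135,272.00 − £5,047,100 = £9,088,172.00.
After interest of £2,122,027.00, pre-tax earnings = £6,966,145.00.
Degree of combined leverage = contribution ÷ (EBIT − I) = £14,135,272.00 ÷ £6,966,145.00 = 2.0291.
EPS therefore changes by 2.0291 × (+18.1%) = +36.7%.

+36.7%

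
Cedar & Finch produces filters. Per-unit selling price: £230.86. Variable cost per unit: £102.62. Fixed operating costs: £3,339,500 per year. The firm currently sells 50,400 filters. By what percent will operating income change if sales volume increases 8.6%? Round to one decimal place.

+17.8%

At 50,400 units, contribution = 50,400 × £128.24 = £6,463,296.00.
Operating income = contribution − fixed costs = £6,463,296.00 − £3,339,500 = £3,123,796.00.
So DOL = total CM / EBIT = £6,463,296.00 / £3,123,796.00 = 2.0691.
So EBIT moves 2.0691 × (+8.6%) = +17.8%.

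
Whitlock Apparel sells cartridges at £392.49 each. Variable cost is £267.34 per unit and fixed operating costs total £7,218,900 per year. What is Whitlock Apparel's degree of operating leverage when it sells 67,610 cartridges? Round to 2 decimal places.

6.81

Contribution at this volume is 67,610 × £125.15 = £8,461,391.50.
Operating income = contribution − fixed costs = £8,461,391.50 − £7,218,900 = £1,242,491.50.
Degree of operating leverage = £8,461,391.50 / £1,242,491.50 = 6.8100.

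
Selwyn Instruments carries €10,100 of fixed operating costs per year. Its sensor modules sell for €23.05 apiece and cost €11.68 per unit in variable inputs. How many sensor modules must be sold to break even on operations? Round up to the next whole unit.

889 sensor modules

Each unit contributes €23.05 − €11.68 = €11.37.
Units to break even: €10,100 ÷ €11.37 = 888.30, rounded up to 889.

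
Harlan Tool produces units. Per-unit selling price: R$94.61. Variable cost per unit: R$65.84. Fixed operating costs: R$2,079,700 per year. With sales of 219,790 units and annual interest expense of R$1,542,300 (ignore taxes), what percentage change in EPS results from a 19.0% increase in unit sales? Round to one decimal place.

+44.5%

Contribution at this volume is 219,790 × R$28.77 = R$6,323,358.30.
Operating income = contribution − fixed costs = R$6,323,358.30 − R$2,079,700 = R$4,243,658.30.
Interest = R$1,542,300.00, so EBIT − I = R$2,701,358.30.
Degree of combined leverage = contribution ÷ (EBIT − I) = R$6,323,358.30 ÷ R$2,701,358.30 = 2.3408.
EPS therefore changes by 2.3408 × (+19.0%) = +44.5%.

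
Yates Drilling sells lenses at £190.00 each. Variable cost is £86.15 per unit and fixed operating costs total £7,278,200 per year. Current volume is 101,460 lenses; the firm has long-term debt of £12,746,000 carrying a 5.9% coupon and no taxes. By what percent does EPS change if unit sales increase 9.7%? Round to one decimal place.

+40.8%

At 101,460 units, contribution = 101,460 × £103.85 = £10,536,621.00.
Operating income = contribution − fixed costs = £10,536,621.00 − £7,278,200 = £3,258,421.00.
After interest of £752,014.00, pre-tax earnings = £2,506,407.00.
Degree of combined leverage = contribution ÷ (EBIT − I) = £10,536,621.00 ÷ £2,506,407.00 = 4.2039.
EPS therefore changes by 4.2039 × (+9.7%) = +40.8%.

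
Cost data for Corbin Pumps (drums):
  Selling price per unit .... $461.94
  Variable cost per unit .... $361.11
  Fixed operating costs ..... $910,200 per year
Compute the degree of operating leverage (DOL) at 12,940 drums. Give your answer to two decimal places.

3.31

Contribution at this volume is 12,940 × $100.83 = $1,304,740.20.
Operating income = contribution − fixed costs = $1,304,740.20 − $910,200 = $394,540.20.
Degree of operating leverage = $1,304,740.20 / $394,540.20 = 3.3070.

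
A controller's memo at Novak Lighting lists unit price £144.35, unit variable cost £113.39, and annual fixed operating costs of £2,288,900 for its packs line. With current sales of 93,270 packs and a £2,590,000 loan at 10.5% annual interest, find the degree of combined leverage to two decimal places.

8.84

Total contribution margin = 93,270 × £30.96 = £2,887,639.20.
EBIT = £2,887,639.20 − £2,288,900 = £598,739.20. Interest = £271,950.00, so EBIT − I = £326,789.20.
DCL = contribution ÷ (EBIT − I) = £2,887,639.20 ÷ £326,789.20 = 8.8364.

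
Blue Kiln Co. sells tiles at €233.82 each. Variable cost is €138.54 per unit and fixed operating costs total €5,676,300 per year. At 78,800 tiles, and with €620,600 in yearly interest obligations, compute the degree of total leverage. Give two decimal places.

Contribution at this volume is 78,800 × €95.28 = €7,508,064.00.
Subtracting fixed costs: EBIT = €7,508,064.00 − €5,676,300 = €1,831,764.00. Interest = €620,600.00.
DOL = €7,508,064.00 ÷ €1,831,764.00 = 4.0988; DFL = €1,831,764.00 ÷ €1,211,164.00 = 1.5124.
DCL = DOL × DFL = 4.0988 × 1.5124 = 6.1990.

6.20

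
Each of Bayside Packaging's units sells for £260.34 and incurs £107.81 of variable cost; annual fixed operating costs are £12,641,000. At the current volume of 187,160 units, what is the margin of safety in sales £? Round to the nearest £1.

£27,149,427

Unit CM = price − variable cost = £260.34 − £107.81 = £152.53. Break-even units = £12,641,000 ÷ £152.53 = 82,875.50; break-even revenue = 82,875.50 × £260.34 = £21,575,807.64.
Current sales = 187,160 × £260.34 = £48,725,234.40.
Margin of safety = £48,725,234.40 − £21,575,807.64 = £27,149,427.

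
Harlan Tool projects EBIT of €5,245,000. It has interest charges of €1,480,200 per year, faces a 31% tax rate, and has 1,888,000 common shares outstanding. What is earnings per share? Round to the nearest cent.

€1.38

Pre-tax income = €5,245,000 − €1,480,200.00 = €3,764,800.00.
Net income = €3,764,800.00 × (1 − 0.31) = €2,597,712.00.
Per share: €2,597,712.00 / 1,888,000 shares = €1.38.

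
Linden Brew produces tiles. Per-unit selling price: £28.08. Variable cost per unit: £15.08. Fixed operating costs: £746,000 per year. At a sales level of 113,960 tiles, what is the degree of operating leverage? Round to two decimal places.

2.01

Total contribution margin = 113,960 × £13.00 = £1,481,480.00.
Subtracting fixed costs: EBIT = £1,481,480.00 − £746,000 = £735,480.00.
So DOL = total CM / EBIT = £1,481,480.00 / £735,480.00 = 2.0143.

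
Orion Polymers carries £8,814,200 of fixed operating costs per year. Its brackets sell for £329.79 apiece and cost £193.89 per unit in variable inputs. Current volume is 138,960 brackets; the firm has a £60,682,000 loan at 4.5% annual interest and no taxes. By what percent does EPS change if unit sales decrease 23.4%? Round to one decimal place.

Contribution at this volume is 138,960 × £135.90 = £18,884,664.00.
Subtracting fixed costs: EBIT = £18,884,664.00 − £8,814,200 = £10,070,464.00.
After interest of £2,730,690.00, pre-tax earnings = £7,339,774.00.
DCL = total CM / (EBIT − I) = £18,884,664.00 / £7,339,774.00 = 2.5729.
EPS therefore changes by 2.5729 × (-23.4%) = -60.2%.

-60.2%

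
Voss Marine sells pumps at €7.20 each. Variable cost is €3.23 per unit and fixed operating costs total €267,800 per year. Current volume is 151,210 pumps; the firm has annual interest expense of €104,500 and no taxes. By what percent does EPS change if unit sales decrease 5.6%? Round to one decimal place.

Total contribution margin = 151,210 × €3.97 = €600,303.70.
EBIT = €600,303.70 − €267,800 = €332,503.70.
Interest = €104,500.00, so EBIT − I = €228,003.70.
Degree of combined leverage = contribution ÷ (EBIT − I) = €600,303.70 ÷ €228,003.70 = 2.6329.
%ΔEPS = DCL × %ΔSales = 2.6329 × -5.6% = -14.7%.

-14.7%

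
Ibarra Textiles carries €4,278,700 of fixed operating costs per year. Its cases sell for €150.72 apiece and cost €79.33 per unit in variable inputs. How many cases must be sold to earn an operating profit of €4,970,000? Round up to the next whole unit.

Each unit contributes €150.72 − €79.33 = €71.39.
Need Q such that Q × €71.39 − €4,278,700 = €4,970,000, i.e. Q = €9,248,700 / €71.39 = 129,551.76 → 129,552.

129,552 cases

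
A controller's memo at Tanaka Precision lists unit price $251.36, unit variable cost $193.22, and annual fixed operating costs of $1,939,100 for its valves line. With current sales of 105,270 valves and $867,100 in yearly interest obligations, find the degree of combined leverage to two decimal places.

Contribution at this volume is 105,270 × $58.14 = $6,120,397.80.
Subtracting fixed costs: EBIT = $6,120,397.80 − $1,939,100 = $4,181,297.80. Interest = $867,100.00.
DOL = $6,120,397.80 ÷ $4,181,297.80 = 1.4638; DFL = $4,181,297.80 ÷ $3,314,197.80 = 1.2616.
DCL = DOL × DFL = 1.4638 × 1.2616 = 1.8467.

1.85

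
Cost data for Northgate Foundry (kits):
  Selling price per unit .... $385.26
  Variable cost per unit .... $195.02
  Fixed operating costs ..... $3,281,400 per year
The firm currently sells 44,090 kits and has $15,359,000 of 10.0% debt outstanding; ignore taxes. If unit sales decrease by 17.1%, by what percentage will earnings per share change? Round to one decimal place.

-40.2%

Contribution at this volume is 44,090 × $190.24 = $8,387,681.60.
EBIT = $8,387,681.60 − $3,281,400 = $5,106,281.60.
After interest of $1,535,900.00, pre-tax earnings = $3,570,381.60.
Degree of combined leverage = contribution ÷ (EBIT − I) = $8,387,681.60 ÷ $3,570,381.60 = 2.3492.
EPS therefore changes by 2.3492 × (-17.1%) = -40.2%.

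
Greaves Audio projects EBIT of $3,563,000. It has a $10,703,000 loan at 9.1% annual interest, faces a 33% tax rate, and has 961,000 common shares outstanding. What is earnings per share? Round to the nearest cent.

$1.81

Interest = $973,973.00, so EBT = $3,563,000 − $973,973.00 = $2,589,027.00.
After tax at 33%: net income = $2,589,027.00 × 0.67 = $1,734,648.09.
Per share: $1,734,648.09 / 961,000 shares = $1.81.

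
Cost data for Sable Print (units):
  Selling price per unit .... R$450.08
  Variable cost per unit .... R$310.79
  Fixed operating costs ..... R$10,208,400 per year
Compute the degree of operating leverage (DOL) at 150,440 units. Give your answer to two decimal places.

1.95

Total contribution margin = 150,440 × R$139.29 = R$20,954,787.60.
EBIT = R$20,954,787.60 − R$10,208,400 = R$10,746,387.60.
DOL = contribution ÷ EBIT = R$20,954,787.60 ÷ R$10,746,387.60 = 1.9499.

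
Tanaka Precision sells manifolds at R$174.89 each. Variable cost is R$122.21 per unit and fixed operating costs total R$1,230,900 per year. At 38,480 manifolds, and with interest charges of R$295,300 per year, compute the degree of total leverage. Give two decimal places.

Contribution at this volume is 38,480 × R$52.68 = R$2,027,126.40.
Subtracting fixed costs: EBIT = R$2,027,126.40 − R$1,230,900 = R$796,226.40. Interest = R$295,300.00.
DOL = R$2,027,126.40 ÷ R$796,226.40 = 2.5459; DFL = R$796,226.40 ÷ R$500,926.40 = 1.5895.
DCL = DOL × DFL = 2.5459 × 1.5895 = 4.0467.

4.05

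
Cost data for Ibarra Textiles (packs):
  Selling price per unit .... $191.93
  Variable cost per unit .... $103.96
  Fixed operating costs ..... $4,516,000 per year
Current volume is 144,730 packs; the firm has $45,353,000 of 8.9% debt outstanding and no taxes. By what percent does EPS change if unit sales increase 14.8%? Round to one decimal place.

+45.1%

Total contribution margin = 144,730 × $87.97 = $12,731,898.10.
EBIT = $12,731,898.10 − $4,516,000 = $8,215,898.10.
Interest = $4,036,417.00, so EBIT − I = $4,179,481.10.
DCL = total CM / (EBIT − I) = $12,731,898.10 / $4,179,481.10 = 3.0463.
EPS therefore changes by 3.0463 × (+14.8%) = +45.1%.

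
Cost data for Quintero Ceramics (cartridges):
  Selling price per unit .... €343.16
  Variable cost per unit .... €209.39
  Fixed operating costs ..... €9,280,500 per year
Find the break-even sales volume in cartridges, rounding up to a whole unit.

Unit CM = price − variable cost = €343.16 − €209.39 = €133.77.
Break-even volume = fixed costs ÷ CM per unit = €9,280,500 ÷ €133.77 = 69,376.54, so 69,377 cartridges.

69,377 cartridges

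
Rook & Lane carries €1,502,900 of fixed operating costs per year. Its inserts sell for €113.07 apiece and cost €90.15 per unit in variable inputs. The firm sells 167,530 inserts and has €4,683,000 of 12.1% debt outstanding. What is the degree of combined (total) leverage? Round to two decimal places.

2.17

Total contribution margin = 167,530 × €22.92 = €3,839,787.60.
Subtracting fixed costs: EBIT = €3,839,787.60 − €1,502,900 = €2,336,887.60. Interest = €566,643.00.
DOL = €3,839,787.60 ÷ €2,336,887.60 = 1.6431; DFL = €2,336,887.60 ÷ €1,770,244.60 = 1.3201.
DCL = DOL × DFL = 1.6431 × 1.3201 = 2.1691.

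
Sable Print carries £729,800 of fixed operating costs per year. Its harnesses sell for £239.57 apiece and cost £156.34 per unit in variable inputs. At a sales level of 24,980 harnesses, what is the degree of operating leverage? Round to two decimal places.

1.54

Contribution at this volume is 24,980 × £83.23 = £2,079,085.40.
Subtracting fixed costs: EBIT = £2,079,085.40 − £729,800 = £1,349,285.40.
DOL = contribution ÷ EBIT = £2,079,085.40 ÷ £1,349,285.40 = 1.5409.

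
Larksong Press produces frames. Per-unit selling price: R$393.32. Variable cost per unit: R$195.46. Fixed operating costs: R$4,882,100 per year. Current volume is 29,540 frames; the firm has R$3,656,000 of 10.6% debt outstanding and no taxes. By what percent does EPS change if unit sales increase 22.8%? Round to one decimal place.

At 29,540 units, contribution = 29,540 × R$197.86 = R$5,844,784.40.
Operating income = contribution − fixed costs = R$5,844,784.40 − R$4,882,100 = R$962,684.40.
After interest of R$387,536.00, pre-tax earnings = R$575,148.40.
Degree of combined leverage = contribution ÷ (EBIT − I) = R$5,844,784.40 ÷ R$575,148.40 = 10.1622.
%ΔEPS = DCL × %ΔSales = 10.1622 × +22.8% = +231.7%.

+231.7%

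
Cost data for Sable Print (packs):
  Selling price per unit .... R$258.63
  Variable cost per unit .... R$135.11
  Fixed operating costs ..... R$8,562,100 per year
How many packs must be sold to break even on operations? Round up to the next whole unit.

69,318 packs

Contribution margin per unit = R$258.63 − R$135.11 = R$123.52.
Break-even volume = fixed costs ÷ CM per unit = R$8,562,100 ÷ R$123.52 = 69,317.52, so 69,318 packs.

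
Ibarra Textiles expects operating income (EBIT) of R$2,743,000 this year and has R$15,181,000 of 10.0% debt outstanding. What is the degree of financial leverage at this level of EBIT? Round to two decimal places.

Annual interest charges come to R$1,518,100.00.
DFL = EBIT ÷ (EBIT − I) = R$2,743,000 ÷ (R$2,743,000 − R$1,518,100.00) = R$2,743,000 ÷ R$1,224,900.00 = 2.2394.

2.24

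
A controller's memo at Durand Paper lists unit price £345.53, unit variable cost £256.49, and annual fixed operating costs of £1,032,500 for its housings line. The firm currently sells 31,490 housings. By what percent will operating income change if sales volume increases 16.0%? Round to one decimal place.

At 31,490 units, contribution = 31,490 × £89.04 = £2,803,869.60.
EBIT = £2,803,869.60 − £1,032,500 = £1,771,369.60.
DOL = contribution ÷ EBIT = £2,803,869.60 ÷ £1,771,369.60 = 1.5829.
%ΔEBIT = DOL × %ΔSales = 1.5829 × +16.0% = +25.3%.

+25.3%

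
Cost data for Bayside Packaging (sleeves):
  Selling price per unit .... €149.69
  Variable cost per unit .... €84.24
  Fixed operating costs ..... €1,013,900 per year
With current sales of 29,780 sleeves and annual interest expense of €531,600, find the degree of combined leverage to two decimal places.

Total contribution margin = 29,780 × €65.45 = €1,949,101.00.
Subtracting fixed costs: EBIT = €1,949,101.00 − €1,013,900 = €935,201.00. Interest = €531,600.00, so EBIT − I = €403,601.00.
Degree of total leverage = total CM / (EBIT − interest) = €1,949,101.00 / €403,601.00 = 4.8293.

4.83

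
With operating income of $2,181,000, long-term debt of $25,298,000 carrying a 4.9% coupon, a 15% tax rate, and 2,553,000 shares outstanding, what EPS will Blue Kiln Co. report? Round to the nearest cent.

$0.31

Pre-tax income = $2,181,000 − $1,239,602.00 = $941,398.00.
After tax at 15%: net income = $941,398.00 × 0.85 = $800,188.30.
Per share: $800,188.30 / 2,553,000 shares = $0.31.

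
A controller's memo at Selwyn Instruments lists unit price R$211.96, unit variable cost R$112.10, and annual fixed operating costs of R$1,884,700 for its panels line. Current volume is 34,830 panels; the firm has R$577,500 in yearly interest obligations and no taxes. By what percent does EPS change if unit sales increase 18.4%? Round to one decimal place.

Contribution at this volume is 34,830 × R$99.86 = R$3,478,123.80.
Operating income = contribution − fixed costs = R$3,478,123.80 − R$1,884,700 = R$1,593,423.80.
After interest of R$577,500.00, pre-tax earnings = R$1,015,923.80.
DCL = total CM / (EBIT − I) = R$3,478,123.80 / R$1,015,923.80 = 3.4236.
%ΔEPS = DCL × %ΔSales = 3.4236 × +18.4% = +63.0%.

+63.0%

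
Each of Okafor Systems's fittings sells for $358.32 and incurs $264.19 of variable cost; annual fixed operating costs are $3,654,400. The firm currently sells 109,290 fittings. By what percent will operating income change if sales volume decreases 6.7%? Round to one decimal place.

-10.4%

At 109,290 units, contribution = 109,290 × $94.13 = $10,287,467.70.
Subtracting fixed costs: EBIT = $10,287,467.70 − $3,654,400 = $6,633,067.70.
So DOL = total CM / EBIT = $10,287,467.70 / $6,633,067.70 = 1.5509.
So EBIT moves 1.5509 × (-6.7%) = -10.4%.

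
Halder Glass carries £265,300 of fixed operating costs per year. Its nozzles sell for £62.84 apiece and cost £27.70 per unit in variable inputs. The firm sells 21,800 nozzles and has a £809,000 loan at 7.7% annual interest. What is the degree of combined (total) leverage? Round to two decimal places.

1.75

Total contribution margin = 21,800 × £35.14 = £766,052.00.
Subtracting fixed costs: EBIT = £766,052.00 − £265,300 = £500,752.00. Interest = £62,293.00, so EBIT − I = £438,459.00.
DCL = contribution ÷ (EBIT − I) = £766,052.00 ÷ £438,459.00 = 1.7471.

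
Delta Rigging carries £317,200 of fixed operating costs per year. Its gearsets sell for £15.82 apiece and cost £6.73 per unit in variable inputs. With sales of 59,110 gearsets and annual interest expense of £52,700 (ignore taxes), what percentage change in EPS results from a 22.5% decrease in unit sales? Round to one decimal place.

Total contribution margin = 59,110 × £9.09 = £537,309.90.
EBIT = £537,309.90 − £317,200 = £220,109.90.
After interest of £52,700.00, pre-tax earnings = £167,409.90.
DCL = total CM / (EBIT − I) = £537,309.90 / £167,409.90 = 3.2095.
%ΔEPS = DCL × %ΔSales = 3.2095 × -22.5% = -72.2%.

-72.2%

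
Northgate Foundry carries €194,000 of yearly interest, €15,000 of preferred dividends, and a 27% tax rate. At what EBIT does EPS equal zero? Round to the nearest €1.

€214,548

Preferred dividends are paid after tax, so their pre-tax equivalent is €15,000 ÷ (1 − 0.27) = €20,547.95.
Financial break-even EBIT = interest + D_p ÷ (1 − t) = €194,000 + €20,547.95 = €214,547.95.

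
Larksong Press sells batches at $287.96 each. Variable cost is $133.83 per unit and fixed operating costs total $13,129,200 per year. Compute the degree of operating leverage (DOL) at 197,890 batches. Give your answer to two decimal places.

1.76

At 197,890 units, contribution = 197,890 × $154.13 = $30,500,785.70.
EBIT = $30,500,785.70 − $13,129,200 = $17,371,585.70.
Degree of operating leverage = $30,500,785.70 / $17,371,585.70 = 1.7558.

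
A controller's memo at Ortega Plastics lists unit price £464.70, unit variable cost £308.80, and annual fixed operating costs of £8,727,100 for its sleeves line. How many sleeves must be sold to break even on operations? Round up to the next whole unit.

Each unit contributes £464.70 − £308.80 = £155.90.
Break-even Q = £8,727,100 / £155.90 = 55,978.83 → 55,979 sleeves.

55,979 sleeves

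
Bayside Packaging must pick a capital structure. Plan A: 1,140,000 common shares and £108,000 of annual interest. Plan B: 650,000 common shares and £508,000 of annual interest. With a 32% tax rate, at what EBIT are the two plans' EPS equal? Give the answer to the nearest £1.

£1,038,612

Set EPS_A = EPS_B: (EBIT − £108,000)(1 − 0.32) ÷ 1,140,000 = (EBIT − £508,000)(1 − 0.32) ÷ 650,000.
Cancelling (1 − t) and cross-multiplying: 650,000·(EBIT − 108,000) = 1,140,000·(EBIT − 508,000).
Solving, EBIT = (508,000·1,140,000 − 108,000·650,000) / (1,140,000 − 650,000) = 508,920,000,000 / 490,000 = 1,038,612.24.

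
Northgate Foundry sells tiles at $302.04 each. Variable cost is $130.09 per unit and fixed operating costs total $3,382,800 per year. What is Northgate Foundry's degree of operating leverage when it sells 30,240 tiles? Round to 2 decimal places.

2.86

Total contribution margin = 30,240 × $171.95 = $5,199,768.00.
Subtracting fixed costs: EBIT = $5,199,768.00 − $3,382,800 = $1,816,968.00.
Degree of operating leverage = $5,199,768.00 / $1,816,968.00 = 2.8618.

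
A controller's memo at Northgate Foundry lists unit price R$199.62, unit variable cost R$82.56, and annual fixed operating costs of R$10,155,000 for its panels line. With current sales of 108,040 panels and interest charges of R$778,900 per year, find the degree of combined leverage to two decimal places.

7.38

At 108,040 units, contribution = 108,040 × R$117.06 = R$12,647,162.40.
Subtracting fixed costs: EBIT = R$12,647,162.40 − R$10,155,000 = R$2,492,162.40. Interest = R$778,900.00.
DOL = R$12,647,162.40 ÷ R$2,492,162.40 = 5.0748; DFL = R$2,492,162.40 ÷ R$1,713,262.40 = 1.4546.
DCL = DOL × DFL = 5.0748 × 1.4546 = 7.3818.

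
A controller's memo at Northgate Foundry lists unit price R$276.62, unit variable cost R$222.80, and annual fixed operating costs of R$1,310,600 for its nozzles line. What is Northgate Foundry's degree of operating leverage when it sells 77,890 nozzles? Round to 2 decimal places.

Contribution at this volume is 77,890 × R$53.82 = R$4,192,039.80.
Subtracting fixed costs: EBIT = R$4,192,039.80 − R$1,310,600 = R$2,881,439.80.
DOL = contribution ÷ EBIT = R$4,192,039.80 ÷ R$2,881,439.80 = 1.4548.

1.45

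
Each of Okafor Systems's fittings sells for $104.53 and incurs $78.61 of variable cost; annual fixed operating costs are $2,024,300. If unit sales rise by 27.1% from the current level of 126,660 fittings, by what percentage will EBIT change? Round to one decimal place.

+70.7%

Contribution at this volume is 126,660 × $25.92 = $3,283,027.20.
Operating income = contribution − fixed costs = $3,283,027.20 − $2,024,300 = $1,258,727.20.
So DOL = total CM / EBIT = $3,283,027.20 / $1,258,727.20 = 2.6082.
Operating income changes by 2.6082 × +27.1% = +70.7%.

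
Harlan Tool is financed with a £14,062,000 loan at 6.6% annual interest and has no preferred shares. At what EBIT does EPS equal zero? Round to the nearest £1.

Annual interest = 6.6% × £14,062,000 = £928,092.00.
Without preferred stock the financial break-even is simply EBIT = interest = £928,092.00.

£928,092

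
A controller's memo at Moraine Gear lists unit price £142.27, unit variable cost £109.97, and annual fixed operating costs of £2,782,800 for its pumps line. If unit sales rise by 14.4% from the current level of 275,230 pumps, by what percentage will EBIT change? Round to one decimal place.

Total contribution margin = 275,230 × £32.30 = £8,889,929.00.
Operating income = contribution − fixed costs = £8,889,929.00 − £2,782,800 = £6,107,129.00.
So DOL = total CM / EBIT = £8,889,929.00 / £6,107,129.00 = 1.4557.
%ΔEBIT = DOL × %ΔSales = 1.4557 × +14.4% = +21.0%.

+21.0%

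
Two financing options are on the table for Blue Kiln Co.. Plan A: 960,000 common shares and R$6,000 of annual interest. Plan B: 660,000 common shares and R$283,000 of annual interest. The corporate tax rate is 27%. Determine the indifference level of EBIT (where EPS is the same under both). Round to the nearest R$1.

At indifference, (EBIT − 6,000)(1 − t)/960,000 = (EBIT − 283,000)(1 − t)/660,000.
The (1 − t) factor cancels: (EBIT − 6,000) × 660,000 = (EBIT − 283,000) × 960,000.
EBIT × (960,000 − 660,000) = 283,000 × 960,000 − 6,000 × 660,000 = 267,720,000,000, so EBIT = 267,720,000,000 ÷ 300,000 = 892,400.00.

R$892,400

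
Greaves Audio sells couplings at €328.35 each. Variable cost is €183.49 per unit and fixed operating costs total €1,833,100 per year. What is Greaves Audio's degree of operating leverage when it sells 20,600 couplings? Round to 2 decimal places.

2.59

Total contribution margin = 20,600 × €144.86 = €2,984,116.00.
Operating income = contribution − fixed costs = €2,984,116.00 − €1,833,100 = €1,151,016.00.
Degree of operating leverage = €2,984,116.00 / €1,151,016.00 = 2.5926.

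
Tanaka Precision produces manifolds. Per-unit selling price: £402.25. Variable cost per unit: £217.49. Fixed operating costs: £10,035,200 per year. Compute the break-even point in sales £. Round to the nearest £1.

CM per unit = £402.25 − £217.49 = £184.76; CM ratio = £184.76 / £402.25 = 0.4593.
Break-even revenue = fixed costs × price ÷ CM = £10,035,200 × £402.25 ÷ £184.76 = £21,848,123.

£21,848,123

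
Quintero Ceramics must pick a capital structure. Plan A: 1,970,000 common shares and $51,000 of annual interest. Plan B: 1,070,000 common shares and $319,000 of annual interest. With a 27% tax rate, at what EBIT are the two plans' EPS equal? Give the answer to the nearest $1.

Set EPS_A = EPS_B: (EBIT − $51,000)(1 − 0.27) ÷ 1,970,000 = (EBIT − $319,000)(1 − 0.27) ÷ 1,070,000.
The (1 − t) factor cancels: (EBIT − 51,000) × 1,070,000 = (EBIT − 319,000) × 1,970,000.
EBIT × (1,970,000 − 1,070,000) = 319,000 × 1,970,000 − 51,000 × 1,070,000 = 573,860,000,000, so EBIT = 573,860,000,000 ÷ 900,000 = 637,622.22.

$637,622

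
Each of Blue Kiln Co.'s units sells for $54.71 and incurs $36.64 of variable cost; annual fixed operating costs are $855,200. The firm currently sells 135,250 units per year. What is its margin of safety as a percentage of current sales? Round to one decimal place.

Contribution margin per unit = $54.71 − $36.64 = $18.07. Break-even units = $855,200 ÷ $18.07 = 47,327.06; break-even revenue = 47,327.06 × $54.71 = $2,589,263.53.
Actual sales revenue = 135,250 × $54.71 = $7,399,527.50.
Margin of safety = ($7,399,527.50 − $2,589,263.53) ÷ $7,399,527.50 = 65.0%.

65.0%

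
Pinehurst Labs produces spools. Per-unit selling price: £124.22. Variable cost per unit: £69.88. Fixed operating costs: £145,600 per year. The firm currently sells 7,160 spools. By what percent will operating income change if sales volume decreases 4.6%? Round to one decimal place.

At 7,160 units, contribution = 7,160 × £54.34 = £389,074.40.
Subtracting fixed costs: EBIT = £389,074.40 − £145,600 = £243,474.40.
Degree of operating leverage = £389,074.40 / £243,474.40 = 1.5980.
So EBIT moves 1.5980 × (-4.6%) = -7.4%.

-7.4%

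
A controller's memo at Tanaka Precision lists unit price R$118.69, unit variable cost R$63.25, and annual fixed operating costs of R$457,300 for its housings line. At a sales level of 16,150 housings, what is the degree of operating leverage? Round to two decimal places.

2.04

Total contribution margin = 16,150 × R$55.44 = R$895,356.00.
EBIT = R$895,356.00 − R$457,300 = R$438,056.00.
Degree of operating leverage = R$895,356.00 / R$438,056.00 = 2.0439.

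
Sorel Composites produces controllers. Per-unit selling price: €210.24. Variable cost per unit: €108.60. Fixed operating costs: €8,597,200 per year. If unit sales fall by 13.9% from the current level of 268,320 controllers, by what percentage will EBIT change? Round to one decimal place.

At 268,320 units, contribution = 268,320 × €101.64 = €27,272,044.80.
Subtracting fixed costs: EBIT = €27,272,044.80 − €8,597,200 = €18,674,844.80.
DOL = contribution ÷ EBIT = €27,272,044.80 ÷ €18,674,844.80 = 1.4604.
%ΔEBIT = DOL × %ΔSales = 1.4604 × -13.9% = -20.3%.

-20.3%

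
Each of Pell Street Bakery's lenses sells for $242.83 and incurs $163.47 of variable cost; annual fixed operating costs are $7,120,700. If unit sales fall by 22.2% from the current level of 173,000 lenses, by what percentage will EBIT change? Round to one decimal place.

-46.1%

Total contribution margin = 173,000 × $79.36 = $13,729,280.00.
EBIT = $13,729,280.00 − $7,120,700 = $6,608,580.00.
Degree of operating leverage = $13,729,280.00 / $6,608,580.00 = 2.0775.
%ΔEBIT = DOL × %ΔSales = 2.0775 × -22.2% = -46.1%.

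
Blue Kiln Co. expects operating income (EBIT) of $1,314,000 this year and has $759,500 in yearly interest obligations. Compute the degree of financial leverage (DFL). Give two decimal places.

2.37

Interest = $759,500.00.
DFL = EBIT ÷ (EBIT − I) = $1,314,000 ÷ ($1,314,000 − $759,500.00) = $1,314,000 ÷ $554,500.00 = 2.3697.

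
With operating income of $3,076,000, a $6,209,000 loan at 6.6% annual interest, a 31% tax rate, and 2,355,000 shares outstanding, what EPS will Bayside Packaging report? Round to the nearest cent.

$0.78

Interest = $409,794.00, so EBT = $3,076,000 − $409,794.00 = $2,666,206.00.
Net income = $2,666,206.00 × (1 − 0.31) = $1,839,682.14.
Per share: $1,839,682.14 / 2,355,000 shares = $0.78.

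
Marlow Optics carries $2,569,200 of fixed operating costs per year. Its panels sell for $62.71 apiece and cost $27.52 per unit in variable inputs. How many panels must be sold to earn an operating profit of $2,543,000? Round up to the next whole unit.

145,275 panels

Contribution margin per unit = $62.71 − $27.52 = $35.19.
Need Q such that Q × $35.19 − $2,569,200 = $2,543,000, i.e. Q = $5,112,200 / $35.19 = 145,274.23 → 145,275.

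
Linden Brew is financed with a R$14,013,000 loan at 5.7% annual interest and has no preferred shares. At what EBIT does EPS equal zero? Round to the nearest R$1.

Annual interest = 5.7% × R$14,013,000 = R$798,741.00.
Without preferred stock the financial break-even is simply EBIT = interest = R$798,741.00.

R$798,741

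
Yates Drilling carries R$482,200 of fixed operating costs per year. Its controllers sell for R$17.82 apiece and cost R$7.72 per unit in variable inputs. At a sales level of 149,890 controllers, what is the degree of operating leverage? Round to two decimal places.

1.47

Total contribution margin = 149,890 × R$10.10 = R$1,513,889.00.
EBIT = R$1,513,889.00 − R$482,200 = R$1,031,689.00.
So DOL = total CM / EBIT = R$1,513,889.00 / R$1,031,689.00 = 1.4674.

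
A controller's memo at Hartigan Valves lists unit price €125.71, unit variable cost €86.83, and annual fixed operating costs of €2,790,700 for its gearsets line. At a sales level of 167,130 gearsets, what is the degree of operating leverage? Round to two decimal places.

1.75

At 167,130 units, contribution = 167,130 × €38.88 = €6,498,014.40.
Operating income = contribution − fixed costs = €6,498,014.40 − €2,790,700 = €3,707,314.40.
Degree of operating leverage = €6,498,014.40 / €3,707,314.40 = 1.7528.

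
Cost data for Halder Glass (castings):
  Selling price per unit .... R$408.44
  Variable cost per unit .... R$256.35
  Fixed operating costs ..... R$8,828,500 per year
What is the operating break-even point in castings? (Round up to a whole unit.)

Contribution margin per unit = R$408.44 − R$256.35 = R$152.09.
Break-even Q = R$8,828,500 / R$152.09 = 58,047.87 → 58,048 castings.

58,048 castings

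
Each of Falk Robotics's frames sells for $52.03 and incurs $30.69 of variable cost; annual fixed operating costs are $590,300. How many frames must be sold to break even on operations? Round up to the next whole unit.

27,662 frames

Contribution margin per unit = $52.03 − $30.69 = $21.34.
Break-even Q = $590,300 / $21.34 = 27,661.67 → 27,662 frames.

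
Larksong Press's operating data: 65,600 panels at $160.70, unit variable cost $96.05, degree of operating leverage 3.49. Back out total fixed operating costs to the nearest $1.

Contribution at this volume is 65,600 × $64.65 = $4,241,040.00.
DOL = contribution / EBIT, so EBIT = $4,241,040.00 / 3.49 = $1,215,197.71.
And FC = contribution − EBIT = $4,241,040.00 − $1,215,197.71 = $3,025,842.

$3,025,842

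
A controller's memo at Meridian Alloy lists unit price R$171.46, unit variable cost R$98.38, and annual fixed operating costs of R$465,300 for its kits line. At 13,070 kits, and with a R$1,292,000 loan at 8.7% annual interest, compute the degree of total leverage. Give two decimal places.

2.53

At 13,070 units, contribution = 13,070 × R$73.08 = R$955,155.60.
Operating income = contribution − fixed costs = R$955,155.60 − R$465,300 = R$489,855.60. Interest = R$112,404.00, so EBIT − I = R$377,451.60.
DCL = contribution ÷ (EBIT − I) = R$955,155.60 ÷ R$377,451.60 = 2.5305.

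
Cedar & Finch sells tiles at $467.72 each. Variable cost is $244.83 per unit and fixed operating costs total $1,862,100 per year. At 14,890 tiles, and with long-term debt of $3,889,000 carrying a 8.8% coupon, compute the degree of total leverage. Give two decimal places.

Contribution at this volume is 14,890 × $222.89 = $3,318,832.10.
Subtracting fixed costs: EBIT = $3,318,832.10 − $1,862,100 = $1,456,732.10. Interest = $342,232.00.
DOL = $3,318,832.10 ÷ $1,456,732.10 = 2.2783; DFL = $1,456,732.10 ÷ $1,114,500.10 = 1.3071.
Combined leverage = 2.2783 × 1.3071 = 2.9780.

2.98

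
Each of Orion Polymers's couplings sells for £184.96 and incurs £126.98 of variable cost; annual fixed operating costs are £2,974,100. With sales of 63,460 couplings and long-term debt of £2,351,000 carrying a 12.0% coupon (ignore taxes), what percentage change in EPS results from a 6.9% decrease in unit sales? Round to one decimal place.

At 63,460 units, contribution = 63,460 × £57.98 = £3,679,410.80.
Operating income = contribution − fixed costs = £3,679,410.80 − £2,974,100 = £705,310.80.
After interest of £282,120.00, pre-tax earnings = £423,190.80.
DCL = total CM / (EBIT − I) = £3,679,410.80 / £423,190.80 = 8.6944.
EPS therefore changes by 8.6944 × (-6.9%) = -60.0%.

-60.0%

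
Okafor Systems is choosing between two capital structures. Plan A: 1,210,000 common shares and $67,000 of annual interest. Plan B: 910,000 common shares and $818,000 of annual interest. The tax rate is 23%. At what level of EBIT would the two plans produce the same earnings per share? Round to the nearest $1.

Set EPS_A = EPS_B: (EBIT − $67,000)(1 − 0.23) ÷ 1,210,000 = (EBIT − $818,000)(1 − 0.23) ÷ 910,000.
The (1 − t) factor cancels: (EBIT − 67,000) × 910,000 = (EBIT − 818,000) × 1,210,000.
EBIT × (1,210,000 − 910,000) = 818,000 × 1,210,000 − 67,000 × 910,000 = 928,810,000,000, so EBIT = 928,810,000,000 ÷ 300,000 = 3,096,033.33.

$3,096,033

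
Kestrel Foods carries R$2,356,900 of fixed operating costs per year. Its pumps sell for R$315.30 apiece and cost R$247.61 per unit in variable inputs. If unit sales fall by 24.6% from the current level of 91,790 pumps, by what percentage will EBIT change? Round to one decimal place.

-39.6%

Contribution at this volume is 91,790 × R$67.69 = R$6,213,265.10.
EBIT = R$6,213,265.10 − R$2,356,900 = R$3,856,365.10.
Degree of operating leverage = R$6,213,265.10 / R$3,856,365.10 = 1.6112.
So EBIT moves 1.6112 × (-24.6%) = -39.6%.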